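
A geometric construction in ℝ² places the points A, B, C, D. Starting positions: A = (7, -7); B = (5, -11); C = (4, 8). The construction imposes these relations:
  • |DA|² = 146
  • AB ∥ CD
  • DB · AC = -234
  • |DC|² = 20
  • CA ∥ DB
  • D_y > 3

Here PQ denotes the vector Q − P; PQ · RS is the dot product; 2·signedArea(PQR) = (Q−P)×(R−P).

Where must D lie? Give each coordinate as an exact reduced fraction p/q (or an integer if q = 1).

D = (2, 4)

1. D_x = 2  [CA ∥ DB ∩ AB ∥ CD]
2. D_y = 4  [CA ∥ DB ∩ AB ∥ CD]
   → D = (2, 4)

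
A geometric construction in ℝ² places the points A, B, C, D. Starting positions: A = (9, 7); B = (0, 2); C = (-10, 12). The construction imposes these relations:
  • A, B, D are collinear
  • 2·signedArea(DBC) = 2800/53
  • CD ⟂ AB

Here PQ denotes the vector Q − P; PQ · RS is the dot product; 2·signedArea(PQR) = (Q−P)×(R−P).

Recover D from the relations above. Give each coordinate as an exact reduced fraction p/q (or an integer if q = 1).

D = (-180/53, 6/53)

1. D_x = -180/53  [A, B, D are collinear ∩ CD ⟂ AB]
2. D_y = 6/53  [A, B, D are collinear ∩ CD ⟂ AB]
   → D = (-180/53, 6/53)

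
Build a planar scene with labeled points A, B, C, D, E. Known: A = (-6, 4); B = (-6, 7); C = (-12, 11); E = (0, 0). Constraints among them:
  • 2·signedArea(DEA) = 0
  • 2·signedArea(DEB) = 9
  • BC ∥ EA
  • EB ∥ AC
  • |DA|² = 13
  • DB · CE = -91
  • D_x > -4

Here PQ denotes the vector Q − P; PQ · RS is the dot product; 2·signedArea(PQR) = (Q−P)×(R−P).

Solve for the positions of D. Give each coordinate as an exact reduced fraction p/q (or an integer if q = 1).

1. D_x = -3  [2·signedArea(DEA) = 0 ∩ DB · CE = -91]
2. D_y = 2  [2·signedArea(DEA) = 0 ∩ DB · CE = -91]
   → D = (-3, 2)

D = (-3, 2)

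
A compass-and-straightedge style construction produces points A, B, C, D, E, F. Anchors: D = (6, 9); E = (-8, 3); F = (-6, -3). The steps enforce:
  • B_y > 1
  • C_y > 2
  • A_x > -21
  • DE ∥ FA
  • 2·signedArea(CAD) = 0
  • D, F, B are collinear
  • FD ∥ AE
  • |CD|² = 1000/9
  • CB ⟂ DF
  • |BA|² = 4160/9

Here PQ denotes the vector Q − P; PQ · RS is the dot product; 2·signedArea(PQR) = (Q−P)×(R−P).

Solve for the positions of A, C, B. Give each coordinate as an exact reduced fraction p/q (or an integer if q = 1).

A = (-20, -9)
B = (-4/3, 5/3)
C = (-8/3, 3)

1. A_x = -20  [FD ∥ AE ∩ DE ∥ FA]
2. A_y = -9  [FD ∥ AE ∩ DE ∥ FA]
   → A = (-20, -9)
3. B_x = -4/3  [line 12·x + -12·y + 36 = 0 ∩ |BA|² = 4160/9]
4. B_y = 5/3  [line 12·x + -12·y + 36 = 0 ∩ |BA|² = 4160/9]
   → B = (-4/3, 5/3)
5. C_x = -8/3  [2·signedArea(CAD) = 0 ∩ CB ⟂ DF]
6. C_y = 3  [2·signedArea(CAD) = 0 ∩ CB ⟂ DF]
   → C = (-8/3, 3)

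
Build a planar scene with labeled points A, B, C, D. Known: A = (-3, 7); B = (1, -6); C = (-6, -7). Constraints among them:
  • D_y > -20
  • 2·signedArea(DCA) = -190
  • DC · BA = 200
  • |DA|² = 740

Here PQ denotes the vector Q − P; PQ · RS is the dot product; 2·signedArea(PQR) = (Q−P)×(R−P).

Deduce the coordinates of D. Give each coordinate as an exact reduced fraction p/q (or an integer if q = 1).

1. D_x = 5  [DC · BA = 200 ∩ 2·signedArea(DCA) = -190]
2. D_y = -19  [DC · BA = 200 ∩ 2·signedArea(DCA) = -190]
   → D = (5, -19)

D = (5, -19)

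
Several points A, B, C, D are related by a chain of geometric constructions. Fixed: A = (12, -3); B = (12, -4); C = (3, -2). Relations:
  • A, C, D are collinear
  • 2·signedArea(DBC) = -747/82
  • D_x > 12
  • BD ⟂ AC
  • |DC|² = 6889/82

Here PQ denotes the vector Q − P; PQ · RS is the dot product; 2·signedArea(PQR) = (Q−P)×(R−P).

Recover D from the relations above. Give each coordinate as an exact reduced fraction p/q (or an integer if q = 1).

D = (993/82, -247/82)

1. D_x = 993/82  [A, C, D are collinear ∩ BD ⟂ AC]
2. D_y = -247/82  [A, C, D are collinear ∩ BD ⟂ AC]
   → D = (993/82, -247/82)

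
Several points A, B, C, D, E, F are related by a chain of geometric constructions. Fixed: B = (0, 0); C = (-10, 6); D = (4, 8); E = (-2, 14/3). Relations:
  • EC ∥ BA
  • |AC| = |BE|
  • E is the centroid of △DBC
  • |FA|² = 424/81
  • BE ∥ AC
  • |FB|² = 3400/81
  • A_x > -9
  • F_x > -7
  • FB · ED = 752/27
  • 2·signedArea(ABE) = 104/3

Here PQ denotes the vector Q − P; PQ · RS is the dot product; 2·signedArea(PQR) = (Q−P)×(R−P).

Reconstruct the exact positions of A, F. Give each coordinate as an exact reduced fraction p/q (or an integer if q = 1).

A = (-8, 4/3)
F = (-6, 22/9)

1. A_x = -8  [BE ∥ AC ∩ EC ∥ BA]
2. A_y = 4/3  [BE ∥ AC ∩ EC ∥ BA]
   → A = (-8, 4/3)
3. F_x = -6  [line -6·x + -10/3·y + -752/27 = 0 ∩ |FA|² = 424/81]
4. F_y = 22/9  [line -6·x + -10/3·y + -752/27 = 0 ∩ |FA|² = 424/81]
   → F = (-6, 22/9)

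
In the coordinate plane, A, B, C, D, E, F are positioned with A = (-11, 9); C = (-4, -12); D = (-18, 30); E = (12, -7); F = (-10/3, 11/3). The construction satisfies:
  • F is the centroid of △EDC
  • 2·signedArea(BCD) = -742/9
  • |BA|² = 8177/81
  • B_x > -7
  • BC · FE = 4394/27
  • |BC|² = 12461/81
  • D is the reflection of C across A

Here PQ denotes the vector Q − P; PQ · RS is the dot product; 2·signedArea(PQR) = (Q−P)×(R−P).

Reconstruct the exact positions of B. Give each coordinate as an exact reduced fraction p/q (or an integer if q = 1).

B = (-55/9, 2/9)

1. B_x = -55/9  [BC · FE = 4394/27 ∩ 2·signedArea(BCD) = -742/9]
2. B_y = 2/9  [BC · FE = 4394/27 ∩ 2·signedArea(BCD) = -742/9]
   → B = (-55/9, 2/9)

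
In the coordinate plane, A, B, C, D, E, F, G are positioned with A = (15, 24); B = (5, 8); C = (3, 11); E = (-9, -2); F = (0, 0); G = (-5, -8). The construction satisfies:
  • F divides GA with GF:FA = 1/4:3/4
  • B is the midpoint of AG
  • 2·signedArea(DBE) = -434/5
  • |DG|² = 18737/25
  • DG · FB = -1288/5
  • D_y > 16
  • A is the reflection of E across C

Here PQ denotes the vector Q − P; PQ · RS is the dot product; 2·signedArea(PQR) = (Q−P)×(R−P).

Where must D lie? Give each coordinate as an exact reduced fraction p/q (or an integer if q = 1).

D = (39/5, 81/5)

1. D_x = 39/5  [2·signedArea(DBE) = -434/5 ∩ DG · FB = -1288/5]
2. D_y = 81/5  [2·signedArea(DBE) = -434/5 ∩ DG · FB = -1288/5]
   → D = (39/5, 81/5)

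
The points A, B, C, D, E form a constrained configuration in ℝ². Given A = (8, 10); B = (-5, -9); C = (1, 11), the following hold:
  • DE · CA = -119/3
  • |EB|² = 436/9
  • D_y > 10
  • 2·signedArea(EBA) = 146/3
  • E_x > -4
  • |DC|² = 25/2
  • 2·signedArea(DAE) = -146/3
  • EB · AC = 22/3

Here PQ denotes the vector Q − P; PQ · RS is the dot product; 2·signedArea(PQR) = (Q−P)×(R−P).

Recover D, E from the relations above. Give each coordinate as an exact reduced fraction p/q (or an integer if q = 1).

1. E_x = -3  [2·signedArea(EBA) = 146/3 ∩ EB · AC = 22/3]
2. E_y = -7/3  [2·signedArea(EBA) = 146/3 ∩ EB · AC = 22/3]
   → E = (-3, -7/3)
3. D_x = 9/2  [2·signedArea(DAE) = -146/3 ∩ DE · CA = -119/3]
4. D_y = 21/2  [2·signedArea(DAE) = -146/3 ∩ DE · CA = -119/3]
   → D = (9/2, 21/2)

D = (9/2, 21/2)
E = (-3, -7/3)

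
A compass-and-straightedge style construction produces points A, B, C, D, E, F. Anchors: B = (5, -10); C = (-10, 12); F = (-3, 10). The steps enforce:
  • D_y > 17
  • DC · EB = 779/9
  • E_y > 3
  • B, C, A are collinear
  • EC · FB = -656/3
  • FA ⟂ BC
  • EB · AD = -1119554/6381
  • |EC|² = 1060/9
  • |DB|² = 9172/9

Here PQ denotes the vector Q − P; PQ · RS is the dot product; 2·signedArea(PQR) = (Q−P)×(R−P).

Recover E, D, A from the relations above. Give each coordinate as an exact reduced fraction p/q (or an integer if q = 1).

A = (-4855/709, 5230/709)
D = (-31/3, 18)
E = (-8/3, 4)

1. E_x = -8/3  [line -8·x + 20·y + -304/3 = 0 ∩ |EC|² = 1060/9]
2. E_y = 4  [line -8·x + 20·y + -304/3 = 0 ∩ |EC|² = 1060/9]
   → E = (-8/3, 4)
3. D_x = -31/3  [line -23/3·x + 14·y + -2981/9 = 0 ∩ |DB|² = 9172/9]
4. D_y = 18  [line -23/3·x + 14·y + -2981/9 = 0 ∩ |DB|² = 9172/9]
   → D = (-31/3, 18)
5. A_x = -4855/709  [B, C, A are collinear ∩ FA ⟂ BC]
6. A_y = 5230/709  [B, C, A are collinear ∩ FA ⟂ BC]
   → A = (-4855/709, 5230/709)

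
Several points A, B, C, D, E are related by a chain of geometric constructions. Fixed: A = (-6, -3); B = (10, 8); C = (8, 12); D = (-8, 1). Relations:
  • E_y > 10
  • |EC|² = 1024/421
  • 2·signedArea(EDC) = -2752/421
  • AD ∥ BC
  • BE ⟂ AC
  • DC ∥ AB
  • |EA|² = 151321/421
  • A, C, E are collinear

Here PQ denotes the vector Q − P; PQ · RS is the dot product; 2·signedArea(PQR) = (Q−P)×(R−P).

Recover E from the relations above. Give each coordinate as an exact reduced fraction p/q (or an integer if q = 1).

E = (2920/421, 4572/421)

1. E_x = 2920/421  [A, C, E are collinear ∩ BE ⟂ AC]
2. E_y = 4572/421  [A, C, E are collinear ∩ BE ⟂ AC]
   → E = (2920/421, 4572/421)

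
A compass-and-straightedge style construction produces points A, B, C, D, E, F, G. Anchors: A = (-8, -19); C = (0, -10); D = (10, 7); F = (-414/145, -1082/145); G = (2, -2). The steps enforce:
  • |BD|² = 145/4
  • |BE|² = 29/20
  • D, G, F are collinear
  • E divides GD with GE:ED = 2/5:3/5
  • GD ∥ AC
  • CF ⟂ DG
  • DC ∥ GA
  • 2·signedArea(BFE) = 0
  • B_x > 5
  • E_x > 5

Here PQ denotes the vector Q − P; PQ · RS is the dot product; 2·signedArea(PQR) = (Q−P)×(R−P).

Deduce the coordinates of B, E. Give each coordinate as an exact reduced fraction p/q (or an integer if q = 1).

1. E_x = 26/5  [E divides GD with GE:ED = 2/5:3/5]
2. E_y = 8/5  [E divides GD with GE:ED = 2/5:3/5]
   → E = (26/5, 8/5)
3. B_x = 6  [line -1314/145·x + 1168/145·y + 4964/145 = 0 ∩ |BE|² = 29/20]
4. B_y = 5/2  [line -1314/145·x + 1168/145·y + 4964/145 = 0 ∩ |BE|² = 29/20]
   → B = (6, 5/2)

B = (6, 5/2)
E = (26/5, 8/5)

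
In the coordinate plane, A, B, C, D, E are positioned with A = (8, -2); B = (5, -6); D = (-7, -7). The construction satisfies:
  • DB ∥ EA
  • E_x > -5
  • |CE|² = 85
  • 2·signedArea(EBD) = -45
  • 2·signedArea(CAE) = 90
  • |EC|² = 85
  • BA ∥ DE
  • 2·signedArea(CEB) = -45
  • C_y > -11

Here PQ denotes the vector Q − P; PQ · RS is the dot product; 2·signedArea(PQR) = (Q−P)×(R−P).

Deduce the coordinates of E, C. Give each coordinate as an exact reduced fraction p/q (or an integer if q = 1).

1. E_x = -4  [DB ∥ EA ∩ BA ∥ DE]
2. E_y = -3  [DB ∥ EA ∩ BA ∥ DE]
   → E = (-4, -3)
3. C_x = 2  [2·signedArea(CEB) = -45 ∩ 2·signedArea(CAE) = 90]
4. C_y = -10  [2·signedArea(CEB) = -45 ∩ 2·signedArea(CAE) = 90]
   → C = (2, -10)

C = (2, -10)
E = (-4, -3)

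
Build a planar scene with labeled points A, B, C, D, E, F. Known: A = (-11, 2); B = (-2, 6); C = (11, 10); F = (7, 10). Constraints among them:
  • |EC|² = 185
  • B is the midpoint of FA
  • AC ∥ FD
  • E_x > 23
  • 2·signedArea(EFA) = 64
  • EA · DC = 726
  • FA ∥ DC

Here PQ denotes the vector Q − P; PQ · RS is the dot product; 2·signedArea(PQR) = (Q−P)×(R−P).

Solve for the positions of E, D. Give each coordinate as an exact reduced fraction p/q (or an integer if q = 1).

1. E_x = 24  [line 8·x + -18·y + 60 = 0 ∩ |EC|² = 185]
2. E_y = 14  [line 8·x + -18·y + 60 = 0 ∩ |EC|² = 185]
   → E = (24, 14)
3. D_x = 29  [FA ∥ DC ∩ AC ∥ FD]
4. D_y = 18  [FA ∥ DC ∩ AC ∥ FD]
   → D = (29, 18)

D = (29, 18)
E = (24, 14)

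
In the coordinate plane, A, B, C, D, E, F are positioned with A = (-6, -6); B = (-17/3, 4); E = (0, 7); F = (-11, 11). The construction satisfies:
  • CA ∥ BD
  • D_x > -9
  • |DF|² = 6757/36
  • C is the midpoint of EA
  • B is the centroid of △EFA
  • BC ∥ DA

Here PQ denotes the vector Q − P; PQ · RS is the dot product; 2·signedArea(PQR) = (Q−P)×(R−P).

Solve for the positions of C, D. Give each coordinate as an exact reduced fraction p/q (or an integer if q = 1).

1. C_x = -3  [C is the midpoint of EA]
2. C_y = 1/2  [C is the midpoint of EA]
   → C = (-3, 1/2)
3. D_x = -26/3  [BC ∥ DA ∩ CA ∥ BD]
4. D_y = -5/2  [BC ∥ DA ∩ CA ∥ BD]
   → D = (-26/3, -5/2)

C = (-3, 1/2)
D = (-26/3, -5/2)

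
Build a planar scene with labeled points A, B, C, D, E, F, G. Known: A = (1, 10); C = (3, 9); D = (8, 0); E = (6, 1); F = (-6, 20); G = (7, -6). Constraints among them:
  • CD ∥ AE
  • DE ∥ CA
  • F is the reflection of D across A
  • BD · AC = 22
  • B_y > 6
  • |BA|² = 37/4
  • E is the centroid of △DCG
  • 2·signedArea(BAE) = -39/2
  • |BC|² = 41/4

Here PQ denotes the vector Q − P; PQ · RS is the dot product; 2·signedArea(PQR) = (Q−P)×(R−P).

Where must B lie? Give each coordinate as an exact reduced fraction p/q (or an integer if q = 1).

B = (1/2, 7)

1. B_x = 1/2  [2·signedArea(BAE) = -39/2 ∩ BD · AC = 22]
2. B_y = 7  [2·signedArea(BAE) = -39/2 ∩ BD · AC = 22]
   → B = (1/2, 7)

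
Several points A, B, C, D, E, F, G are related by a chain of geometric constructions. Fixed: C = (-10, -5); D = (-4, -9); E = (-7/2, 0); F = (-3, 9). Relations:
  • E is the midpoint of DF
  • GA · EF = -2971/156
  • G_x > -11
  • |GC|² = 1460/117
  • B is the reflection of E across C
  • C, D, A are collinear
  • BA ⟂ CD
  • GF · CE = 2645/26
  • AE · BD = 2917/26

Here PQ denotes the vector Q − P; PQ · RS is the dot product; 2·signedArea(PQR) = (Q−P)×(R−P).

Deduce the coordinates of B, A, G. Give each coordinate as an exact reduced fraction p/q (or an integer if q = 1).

A = (-317/26, -46/13)
B = (-33/2, -10)
G = (-412/39, -59/39)

1. B_x = -33/2  [B is the reflection of E across C]
2. B_y = -10  [B is the reflection of E across C]
   → B = (-33/2, -10)
3. A_x = -317/26  [C, D, A are collinear ∩ BA ⟂ CD]
4. A_y = -46/13  [C, D, A are collinear ∩ BA ⟂ CD]
   → A = (-317/26, -46/13)
5. G_x = -412/39  [GA · EF = -2971/156 ∩ GF · CE = 2645/26]
6. G_y = -59/39  [GA · EF = -2971/156 ∩ GF · CE = 2645/26]
   → G = (-412/39, -59/39)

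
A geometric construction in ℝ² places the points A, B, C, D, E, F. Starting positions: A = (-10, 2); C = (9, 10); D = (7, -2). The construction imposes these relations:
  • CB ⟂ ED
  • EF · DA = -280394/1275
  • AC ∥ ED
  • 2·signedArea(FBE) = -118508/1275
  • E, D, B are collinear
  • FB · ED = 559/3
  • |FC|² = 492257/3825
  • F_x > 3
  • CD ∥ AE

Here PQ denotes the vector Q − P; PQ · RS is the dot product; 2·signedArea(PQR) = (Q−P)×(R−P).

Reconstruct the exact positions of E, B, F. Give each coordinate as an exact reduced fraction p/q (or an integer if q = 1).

B = (5521/425, 222/425)
E = (-12, -10)
F = (4246/1275, 74/425)

1. E_x = -12  [AC ∥ ED ∩ CD ∥ AE]
2. E_y = -10  [AC ∥ ED ∩ CD ∥ AE]
   → E = (-12, -10)
3. B_x = 5521/425  [E, D, B are collinear ∩ CB ⟂ ED]
4. B_y = 222/425  [E, D, B are collinear ∩ CB ⟂ ED]
   → B = (5521/425, 222/425)
5. F_x = 4246/1275  [2·signedArea(FBE) = -118508/1275 ∩ FB · ED = 559/3]
6. F_y = 74/425  [2·signedArea(FBE) = -118508/1275 ∩ FB · ED = 559/3]
   → F = (4246/1275, 74/425)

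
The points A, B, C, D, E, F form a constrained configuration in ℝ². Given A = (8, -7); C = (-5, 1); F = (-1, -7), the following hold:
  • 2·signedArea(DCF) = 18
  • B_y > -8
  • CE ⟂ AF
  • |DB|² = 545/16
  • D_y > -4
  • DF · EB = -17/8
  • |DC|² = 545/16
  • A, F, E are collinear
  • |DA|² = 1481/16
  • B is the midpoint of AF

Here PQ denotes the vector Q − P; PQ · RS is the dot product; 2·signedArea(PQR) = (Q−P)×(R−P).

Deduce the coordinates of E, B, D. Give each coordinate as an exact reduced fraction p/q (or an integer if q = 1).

B = (7/2, -7)
D = (-3/4, -3)
E = (-5, -7)

1. E_x = -5  [A, F, E are collinear ∩ CE ⟂ AF]
2. E_y = -7  [A, F, E are collinear ∩ CE ⟂ AF]
   → E = (-5, -7)
3. B_x = 7/2  [B is the midpoint of AF]
4. B_y = -7  [B is the midpoint of AF]
   → B = (7/2, -7)
5. D_x = -3/4  [DF · EB = -17/8 ∩ 2·signedArea(DCF) = 18]
6. D_y = -3  [DF · EB = -17/8 ∩ 2·signedArea(DCF) = 18]
   → D = (-3/4, -3)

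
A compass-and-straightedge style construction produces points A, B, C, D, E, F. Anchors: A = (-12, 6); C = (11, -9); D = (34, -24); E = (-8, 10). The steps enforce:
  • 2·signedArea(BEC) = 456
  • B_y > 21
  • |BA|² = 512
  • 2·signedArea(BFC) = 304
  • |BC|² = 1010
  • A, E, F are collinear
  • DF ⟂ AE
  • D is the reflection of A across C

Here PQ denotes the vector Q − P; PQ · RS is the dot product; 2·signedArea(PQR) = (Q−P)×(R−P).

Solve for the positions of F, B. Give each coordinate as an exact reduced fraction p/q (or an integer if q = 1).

1. F_x = -4  [A, E, F are collinear ∩ DF ⟂ AE]
2. F_y = 14  [A, E, F are collinear ∩ DF ⟂ AE]
   → F = (-4, 14)
3. B_x = 4  [2·signedArea(BEC) = 456 ∩ 2·signedArea(BFC) = 304]
4. B_y = 22  [2·signedArea(BEC) = 456 ∩ 2·signedArea(BFC) = 304]
   → B = (4, 22)

B = (4, 22)
F = (-4, 14)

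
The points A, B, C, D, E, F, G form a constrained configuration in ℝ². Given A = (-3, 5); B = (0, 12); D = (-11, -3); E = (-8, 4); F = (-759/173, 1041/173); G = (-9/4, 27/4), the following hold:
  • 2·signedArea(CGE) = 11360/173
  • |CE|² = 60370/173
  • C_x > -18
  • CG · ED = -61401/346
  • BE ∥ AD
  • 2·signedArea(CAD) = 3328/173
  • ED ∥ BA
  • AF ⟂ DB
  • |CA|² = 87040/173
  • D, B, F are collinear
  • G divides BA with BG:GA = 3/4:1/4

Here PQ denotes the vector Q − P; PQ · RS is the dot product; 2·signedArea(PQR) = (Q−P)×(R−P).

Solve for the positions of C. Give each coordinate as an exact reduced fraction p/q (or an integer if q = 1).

C = (-3047/173, -2079/173)

1. C_x = -3047/173  [CG · ED = -61401/346 ∩ 2·signedArea(CGE) = 11360/173]
2. C_y = -2079/173  [CG · ED = -61401/346 ∩ 2·signedArea(CGE) = 11360/173]
   → C = (-3047/173, -2079/173)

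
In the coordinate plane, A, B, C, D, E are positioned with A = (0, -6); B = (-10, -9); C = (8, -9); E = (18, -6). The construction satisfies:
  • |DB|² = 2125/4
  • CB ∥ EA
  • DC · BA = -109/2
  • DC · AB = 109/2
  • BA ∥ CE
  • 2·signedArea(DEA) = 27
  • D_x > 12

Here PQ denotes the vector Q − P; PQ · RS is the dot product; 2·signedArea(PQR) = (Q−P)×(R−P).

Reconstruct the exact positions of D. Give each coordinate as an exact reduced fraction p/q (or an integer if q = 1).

1. D_x = 13  [DC · BA = -109/2 ∩ 2·signedArea(DEA) = 27]
2. D_y = -15/2  [DC · BA = -109/2 ∩ 2·signedArea(DEA) = 27]
   → D = (13, -15/2)

D = (13, -15/2)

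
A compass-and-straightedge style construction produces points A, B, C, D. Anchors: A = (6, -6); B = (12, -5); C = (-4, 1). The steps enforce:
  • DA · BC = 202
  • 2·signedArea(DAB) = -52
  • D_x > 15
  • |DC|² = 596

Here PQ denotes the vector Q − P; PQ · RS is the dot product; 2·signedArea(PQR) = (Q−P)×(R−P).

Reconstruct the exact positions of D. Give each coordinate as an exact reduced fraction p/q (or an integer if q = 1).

1. D_x = 16  [DA · BC = 202 ∩ 2·signedArea(DAB) = -52]
2. D_y = -13  [DA · BC = 202 ∩ 2·signedArea(DAB) = -52]
   → D = (16, -13)

D = (16, -13)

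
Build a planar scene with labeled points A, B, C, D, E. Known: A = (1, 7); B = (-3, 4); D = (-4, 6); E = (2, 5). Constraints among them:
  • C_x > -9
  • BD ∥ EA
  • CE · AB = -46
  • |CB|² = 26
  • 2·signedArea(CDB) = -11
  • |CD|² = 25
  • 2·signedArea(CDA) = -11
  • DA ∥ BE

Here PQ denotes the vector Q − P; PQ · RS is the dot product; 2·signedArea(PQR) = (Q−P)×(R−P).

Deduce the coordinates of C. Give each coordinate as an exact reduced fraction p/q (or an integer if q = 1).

C = (-8, 3)

1. C_x = -8  [CE · AB = -46 ∩ 2·signedArea(CDB) = -11]
2. C_y = 3  [CE · AB = -46 ∩ 2·signedArea(CDB) = -11]
   → C = (-8, 3)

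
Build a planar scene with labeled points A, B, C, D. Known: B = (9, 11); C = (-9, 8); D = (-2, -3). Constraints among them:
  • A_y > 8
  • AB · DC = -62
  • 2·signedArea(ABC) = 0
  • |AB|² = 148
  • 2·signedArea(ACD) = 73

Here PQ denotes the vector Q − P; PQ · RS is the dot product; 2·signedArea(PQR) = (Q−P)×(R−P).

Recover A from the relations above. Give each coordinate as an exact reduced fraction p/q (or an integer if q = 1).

A = (-3, 9)

1. A_x = -3  [2·signedArea(ABC) = 0 ∩ 2·signedArea(ACD) = 73]
2. A_y = 9  [2·signedArea(ABC) = 0 ∩ 2·signedArea(ACD) = 73]
   → A = (-3, 9)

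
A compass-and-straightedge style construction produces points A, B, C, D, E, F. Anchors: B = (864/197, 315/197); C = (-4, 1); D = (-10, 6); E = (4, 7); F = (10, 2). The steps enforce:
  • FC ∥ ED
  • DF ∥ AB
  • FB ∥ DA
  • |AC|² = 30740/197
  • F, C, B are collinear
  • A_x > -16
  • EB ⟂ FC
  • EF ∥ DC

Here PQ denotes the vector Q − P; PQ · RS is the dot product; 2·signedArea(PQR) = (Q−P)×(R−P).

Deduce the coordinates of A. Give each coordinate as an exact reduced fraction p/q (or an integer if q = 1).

A = (-3076/197, 1103/197)

1. A_x = -3076/197  [DF ∥ AB ∩ FB ∥ DA]
2. A_y = 1103/197  [DF ∥ AB ∩ FB ∥ DA]
   → A = (-3076/197, 1103/197)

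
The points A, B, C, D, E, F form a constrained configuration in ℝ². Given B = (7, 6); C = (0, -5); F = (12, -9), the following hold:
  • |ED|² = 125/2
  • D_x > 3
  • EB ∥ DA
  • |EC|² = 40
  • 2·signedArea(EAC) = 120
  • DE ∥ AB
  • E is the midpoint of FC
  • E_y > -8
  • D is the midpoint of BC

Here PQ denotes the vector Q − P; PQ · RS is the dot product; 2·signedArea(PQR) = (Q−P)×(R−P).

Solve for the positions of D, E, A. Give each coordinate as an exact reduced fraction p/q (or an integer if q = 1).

1. D_x = 7/2  [D is the midpoint of BC]
2. D_y = 1/2  [D is the midpoint of BC]
   → D = (7/2, 1/2)
3. E_x = 6  [E is the midpoint of FC]
4. E_y = -7  [E is the midpoint of FC]
   → E = (6, -7)
5. A_x = 9/2  [DE ∥ AB ∩ EB ∥ DA]
6. A_y = 27/2  [DE ∥ AB ∩ EB ∥ DA]
   → A = (9/2, 27/2)

A = (9/2, 27/2)
D = (7/2, 1/2)
E = (6, -7)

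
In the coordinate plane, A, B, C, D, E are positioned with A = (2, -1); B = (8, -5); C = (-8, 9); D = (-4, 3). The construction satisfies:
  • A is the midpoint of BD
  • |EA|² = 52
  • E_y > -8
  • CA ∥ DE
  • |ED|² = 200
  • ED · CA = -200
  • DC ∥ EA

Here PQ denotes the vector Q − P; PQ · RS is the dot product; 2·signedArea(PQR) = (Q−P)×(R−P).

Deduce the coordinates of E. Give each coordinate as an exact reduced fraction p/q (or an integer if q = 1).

1. E_x = 6  [DC ∥ EA ∩ CA ∥ DE]
2. E_y = -7  [DC ∥ EA ∩ CA ∥ DE]
   → E = (6, -7)

E = (6, -7)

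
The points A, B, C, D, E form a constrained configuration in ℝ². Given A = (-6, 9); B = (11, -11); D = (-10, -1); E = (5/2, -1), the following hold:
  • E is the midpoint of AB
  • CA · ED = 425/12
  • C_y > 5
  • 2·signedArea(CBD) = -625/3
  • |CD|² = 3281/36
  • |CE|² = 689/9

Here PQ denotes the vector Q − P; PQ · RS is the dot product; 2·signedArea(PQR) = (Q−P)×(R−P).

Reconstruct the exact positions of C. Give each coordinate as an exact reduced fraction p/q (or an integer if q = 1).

1. C_x = -19/6  [CA · ED = 425/12 ∩ 2·signedArea(CBD) = -625/3]
2. C_y = 17/3  [CA · ED = 425/12 ∩ 2·signedArea(CBD) = -625/3]
   → C = (-19/6, 17/3)

C = (-19/6, 17/3)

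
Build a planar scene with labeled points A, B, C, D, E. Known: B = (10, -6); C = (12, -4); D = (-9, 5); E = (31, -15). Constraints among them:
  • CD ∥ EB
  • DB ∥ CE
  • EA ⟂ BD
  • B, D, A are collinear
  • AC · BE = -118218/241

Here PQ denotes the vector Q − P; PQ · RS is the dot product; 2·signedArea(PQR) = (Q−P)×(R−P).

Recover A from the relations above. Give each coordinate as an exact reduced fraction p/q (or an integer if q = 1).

A = (7141/241, -4185/241)

1. A_x = 7141/241  [B, D, A are collinear ∩ EA ⟂ BD]
2. A_y = -4185/241  [B, D, A are collinear ∩ EA ⟂ BD]
   → A = (7141/241, -4185/241)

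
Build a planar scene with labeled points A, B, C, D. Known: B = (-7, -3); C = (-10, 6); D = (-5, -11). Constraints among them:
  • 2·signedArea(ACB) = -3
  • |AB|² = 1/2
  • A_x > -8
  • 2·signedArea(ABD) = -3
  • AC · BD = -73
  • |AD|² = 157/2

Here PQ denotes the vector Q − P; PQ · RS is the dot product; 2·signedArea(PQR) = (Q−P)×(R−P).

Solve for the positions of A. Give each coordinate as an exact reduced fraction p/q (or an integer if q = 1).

1. A_x = -15/2  [2·signedArea(ACB) = -3 ∩ 2·signedArea(ABD) = -3]
2. A_y = -5/2  [2·signedArea(ACB) = -3 ∩ 2·signedArea(ABD) = -3]
   → A = (-15/2, -5/2)

A = (-15/2, -5/2)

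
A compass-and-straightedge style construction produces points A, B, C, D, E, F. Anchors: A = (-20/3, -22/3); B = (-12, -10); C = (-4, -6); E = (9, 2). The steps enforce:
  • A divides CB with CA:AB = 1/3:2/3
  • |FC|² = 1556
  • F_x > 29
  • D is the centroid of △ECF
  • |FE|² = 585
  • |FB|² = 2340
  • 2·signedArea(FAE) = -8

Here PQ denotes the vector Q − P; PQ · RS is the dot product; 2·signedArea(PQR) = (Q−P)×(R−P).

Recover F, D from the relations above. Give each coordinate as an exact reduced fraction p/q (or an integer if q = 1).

D = (35/3, 10/3)
F = (30, 14)

1. F_x = 30  [line -28/3·x + 47/3·y + 182/3 = 0 ∩ |FB|² = 2340]
2. F_y = 14  [line -28/3·x + 47/3·y + 182/3 = 0 ∩ |FB|² = 2340]
   → F = (30, 14)
3. D_x = 35/3  [D is the centroid of △ECF]
4. D_y = 10/3  [D is the centroid of △ECF]
   → D = (35/3, 10/3)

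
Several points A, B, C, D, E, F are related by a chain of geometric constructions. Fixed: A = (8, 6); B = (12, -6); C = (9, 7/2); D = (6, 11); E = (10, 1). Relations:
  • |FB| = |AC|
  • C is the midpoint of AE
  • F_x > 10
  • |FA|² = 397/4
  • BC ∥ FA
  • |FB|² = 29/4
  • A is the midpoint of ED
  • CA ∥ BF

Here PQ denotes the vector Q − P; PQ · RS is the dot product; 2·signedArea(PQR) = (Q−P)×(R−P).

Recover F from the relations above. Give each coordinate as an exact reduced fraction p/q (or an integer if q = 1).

1. F_x = 11  [BC ∥ FA ∩ CA ∥ BF]
2. F_y = -7/2  [BC ∥ FA ∩ CA ∥ BF]
   → F = (11, -7/2)

F = (11, -7/2)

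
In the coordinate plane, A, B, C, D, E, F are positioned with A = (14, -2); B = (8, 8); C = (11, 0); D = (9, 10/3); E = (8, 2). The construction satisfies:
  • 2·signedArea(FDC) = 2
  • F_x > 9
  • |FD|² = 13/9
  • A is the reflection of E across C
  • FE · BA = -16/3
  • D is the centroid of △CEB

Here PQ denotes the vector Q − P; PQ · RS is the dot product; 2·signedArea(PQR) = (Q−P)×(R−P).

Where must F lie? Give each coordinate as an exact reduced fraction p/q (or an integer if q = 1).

1. F_x = 10  [2·signedArea(FDC) = 2 ∩ FE · BA = -16/3]
2. F_y = 8/3  [2·signedArea(FDC) = 2 ∩ FE · BA = -16/3]
   → F = (10, 8/3)

F = (10, 8/3)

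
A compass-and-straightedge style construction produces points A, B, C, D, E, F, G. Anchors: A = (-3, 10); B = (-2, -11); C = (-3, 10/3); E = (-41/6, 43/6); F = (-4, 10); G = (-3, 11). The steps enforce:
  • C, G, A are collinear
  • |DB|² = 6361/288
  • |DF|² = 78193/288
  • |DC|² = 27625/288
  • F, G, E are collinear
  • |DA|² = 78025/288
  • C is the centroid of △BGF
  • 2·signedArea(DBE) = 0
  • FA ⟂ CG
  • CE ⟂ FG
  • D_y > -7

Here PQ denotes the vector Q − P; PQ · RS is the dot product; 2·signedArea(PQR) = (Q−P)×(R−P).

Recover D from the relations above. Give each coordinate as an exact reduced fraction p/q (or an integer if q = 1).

D = (-77/24, -155/24)

1. D_x = -77/24  [line -109/6·x + -29/6·y + -179/2 = 0 ∩ |DB|² = 6361/288]
2. D_y = -155/24  [line -109/6·x + -29/6·y + -179/2 = 0 ∩ |DB|² = 6361/288]
   → D = (-77/24, -155/24)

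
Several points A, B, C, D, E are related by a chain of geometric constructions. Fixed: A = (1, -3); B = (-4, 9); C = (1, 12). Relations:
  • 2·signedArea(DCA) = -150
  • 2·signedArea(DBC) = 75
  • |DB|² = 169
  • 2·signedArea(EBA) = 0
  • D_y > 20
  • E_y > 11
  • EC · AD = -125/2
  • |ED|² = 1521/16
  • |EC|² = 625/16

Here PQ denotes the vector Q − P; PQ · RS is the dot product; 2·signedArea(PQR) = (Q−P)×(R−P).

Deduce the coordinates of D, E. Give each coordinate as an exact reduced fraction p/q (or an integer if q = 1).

1. D_x = -9  [2·signedArea(DCA) = -150 ∩ 2·signedArea(DBC) = 75]
2. D_y = 21  [2·signedArea(DCA) = -150 ∩ 2·signedArea(DBC) = 75]
   → D = (-9, 21)
3. E_x = -21/4  [2·signedArea(EBA) = 0 ∩ EC · AD = -125/2]
4. E_y = 12  [2·signedArea(EBA) = 0 ∩ EC · AD = -125/2]
   → E = (-21/4, 12)

D = (-9, 21)
E = (-21/4, 12)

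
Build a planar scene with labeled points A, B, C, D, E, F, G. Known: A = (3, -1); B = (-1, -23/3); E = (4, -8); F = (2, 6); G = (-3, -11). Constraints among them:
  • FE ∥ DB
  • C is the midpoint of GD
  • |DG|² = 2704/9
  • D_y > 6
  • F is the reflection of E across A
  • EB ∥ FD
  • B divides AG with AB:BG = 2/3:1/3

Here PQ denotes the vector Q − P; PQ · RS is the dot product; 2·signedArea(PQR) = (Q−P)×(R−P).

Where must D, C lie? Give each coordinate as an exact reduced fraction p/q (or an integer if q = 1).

1. D_x = -3  [FE ∥ DB ∩ EB ∥ FD]
2. D_y = 19/3  [FE ∥ DB ∩ EB ∥ FD]
   → D = (-3, 19/3)
3. C_x = -3  [C is the midpoint of GD]
4. C_y = -7/3  [C is the midpoint of GD]
   → C = (-3, -7/3)

C = (-3, -7/3)
D = (-3, 19/3)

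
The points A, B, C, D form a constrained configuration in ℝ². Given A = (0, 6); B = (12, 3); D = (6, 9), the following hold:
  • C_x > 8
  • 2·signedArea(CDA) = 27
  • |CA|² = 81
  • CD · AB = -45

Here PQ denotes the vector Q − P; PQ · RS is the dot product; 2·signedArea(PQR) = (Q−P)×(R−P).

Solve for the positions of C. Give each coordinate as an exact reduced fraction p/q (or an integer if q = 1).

1. C_x = 9  [2·signedArea(CDA) = 27 ∩ CD · AB = -45]
2. C_y = 6  [2·signedArea(CDA) = 27 ∩ CD · AB = -45]
   → C = (9, 6)

C = (9, 6)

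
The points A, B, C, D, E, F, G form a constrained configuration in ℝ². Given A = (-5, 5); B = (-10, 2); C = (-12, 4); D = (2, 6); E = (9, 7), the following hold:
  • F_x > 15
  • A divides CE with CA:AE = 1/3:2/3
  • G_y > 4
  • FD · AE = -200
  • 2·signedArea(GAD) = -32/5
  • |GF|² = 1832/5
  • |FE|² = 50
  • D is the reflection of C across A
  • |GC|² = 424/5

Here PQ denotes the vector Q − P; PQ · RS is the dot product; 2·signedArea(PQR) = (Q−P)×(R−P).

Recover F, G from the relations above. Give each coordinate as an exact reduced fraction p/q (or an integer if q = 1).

F = (16, 8)
G = (-14/5, 22/5)

1. F_x = 16  [line -14·x + -2·y + 240 = 0 ∩ |FE|² = 50]
2. F_y = 8  [line -14·x + -2·y + 240 = 0 ∩ |FE|² = 50]
   → F = (16, 8)
3. G_x = -14/5  [line -1·x + 7·y + -168/5 = 0 ∩ |GC|² = 424/5]
4. G_y = 22/5  [line -1·x + 7·y + -168/5 = 0 ∩ |GC|² = 424/5]
   → G = (-14/5, 22/5)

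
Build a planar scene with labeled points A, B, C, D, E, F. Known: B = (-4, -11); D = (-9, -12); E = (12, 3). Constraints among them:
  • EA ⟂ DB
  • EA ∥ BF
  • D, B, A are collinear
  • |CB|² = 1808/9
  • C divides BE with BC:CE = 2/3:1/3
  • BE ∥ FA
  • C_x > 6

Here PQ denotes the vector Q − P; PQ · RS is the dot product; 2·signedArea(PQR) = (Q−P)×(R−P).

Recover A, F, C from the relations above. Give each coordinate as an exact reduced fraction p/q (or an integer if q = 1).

A = (183/13, -96/13)
C = (20/3, -5/3)
F = (-25/13, -278/13)

1. A_x = 183/13  [D, B, A are collinear ∩ EA ⟂ DB]
2. A_y = -96/13  [D, B, A are collinear ∩ EA ⟂ DB]
   → A = (183/13, -96/13)
3. F_x = -25/13  [BE ∥ FA ∩ EA ∥ BF]
4. F_y = -278/13  [BE ∥ FA ∩ EA ∥ BF]
   → F = (-25/13, -278/13)
5. C_x = 20/3  [C divides BE with BC:CE = 2/3:1/3]
6. C_y = -5/3  [C divides BE with BC:CE = 2/3:1/3]
   → C = (20/3, -5/3)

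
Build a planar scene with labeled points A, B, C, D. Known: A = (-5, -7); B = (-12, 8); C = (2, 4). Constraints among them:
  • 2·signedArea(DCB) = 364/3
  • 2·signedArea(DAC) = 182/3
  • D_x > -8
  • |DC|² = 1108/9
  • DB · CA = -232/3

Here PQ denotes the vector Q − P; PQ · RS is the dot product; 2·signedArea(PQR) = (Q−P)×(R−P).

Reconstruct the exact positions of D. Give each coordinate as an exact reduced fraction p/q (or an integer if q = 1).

1. D_x = -22/3  [2·signedArea(DCB) = 364/3 ∩ DB · CA = -232/3]
2. D_y = -2  [2·signedArea(DCB) = 364/3 ∩ DB · CA = -232/3]
   → D = (-22/3, -2)

D = (-22/3, -2)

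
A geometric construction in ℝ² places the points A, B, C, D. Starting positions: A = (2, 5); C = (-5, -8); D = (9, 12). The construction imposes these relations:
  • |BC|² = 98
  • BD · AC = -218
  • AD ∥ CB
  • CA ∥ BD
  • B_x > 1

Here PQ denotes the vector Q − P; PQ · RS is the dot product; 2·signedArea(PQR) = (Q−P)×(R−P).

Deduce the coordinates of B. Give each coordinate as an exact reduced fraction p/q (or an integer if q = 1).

1. B_x = 2  [CA ∥ BD ∩ AD ∥ CB]
2. B_y = -1  [CA ∥ BD ∩ AD ∥ CB]
   → B = (2, -1)

B = (2, -1)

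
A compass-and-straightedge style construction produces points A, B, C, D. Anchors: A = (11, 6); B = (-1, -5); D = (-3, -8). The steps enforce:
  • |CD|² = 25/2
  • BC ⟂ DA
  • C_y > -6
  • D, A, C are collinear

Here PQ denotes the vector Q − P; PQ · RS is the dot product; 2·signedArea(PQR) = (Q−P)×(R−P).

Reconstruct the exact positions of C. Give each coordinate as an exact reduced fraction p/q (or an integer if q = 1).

C = (-1/2, -11/2)

1. C_x = -1/2  [D, A, C are collinear ∩ BC ⟂ DA]
2. C_y = -11/2  [D, A, C are collinear ∩ BC ⟂ DA]
   → C = (-1/2, -11/2)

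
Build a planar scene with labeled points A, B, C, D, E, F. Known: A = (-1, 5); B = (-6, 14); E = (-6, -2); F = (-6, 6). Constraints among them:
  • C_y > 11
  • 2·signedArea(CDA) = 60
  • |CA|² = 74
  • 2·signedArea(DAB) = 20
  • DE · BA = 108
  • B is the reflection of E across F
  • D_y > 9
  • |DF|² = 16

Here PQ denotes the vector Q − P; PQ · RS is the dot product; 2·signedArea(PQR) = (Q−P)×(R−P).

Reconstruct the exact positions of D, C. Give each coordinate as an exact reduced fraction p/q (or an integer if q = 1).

C = (4, 12)
D = (-6, 10)

1. D_x = -6  [2·signedArea(DAB) = 20 ∩ DE · BA = 108]
2. D_y = 10  [2·signedArea(DAB) = 20 ∩ DE · BA = 108]
   → D = (-6, 10)
3. C_x = 4  [line 5·x + 5·y + -80 = 0 ∩ |CA|² = 74]
4. C_y = 12  [line 5·x + 5·y + -80 = 0 ∩ |CA|² = 74]
   → C = (4, 12)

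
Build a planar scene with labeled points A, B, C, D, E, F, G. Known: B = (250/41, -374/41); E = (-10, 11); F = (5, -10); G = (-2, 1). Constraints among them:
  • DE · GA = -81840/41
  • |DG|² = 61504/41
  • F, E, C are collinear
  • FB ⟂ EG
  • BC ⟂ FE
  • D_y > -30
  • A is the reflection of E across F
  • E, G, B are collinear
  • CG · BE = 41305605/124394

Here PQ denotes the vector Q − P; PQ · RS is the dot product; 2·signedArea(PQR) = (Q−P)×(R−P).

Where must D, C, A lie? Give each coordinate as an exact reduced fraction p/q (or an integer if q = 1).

A = (20, -31)
C = (15035/3034, -30151/3034)
D = (910/41, -1199/41)

1. C_x = 15035/3034  [F, E, C are collinear ∩ BC ⟂ FE]
2. C_y = -30151/3034  [F, E, C are collinear ∩ BC ⟂ FE]
   → C = (15035/3034, -30151/3034)
3. A_x = 20  [A is the reflection of E across F]
4. A_y = -31  [A is the reflection of E across F]
   → A = (20, -31)
5. D_x = 910/41  [line -22·x + 32·y + 58388/41 = 0 ∩ |DG|² = 61504/41]
6. D_y = -1199/41  [line -22·x + 32·y + 58388/41 = 0 ∩ |DG|² = 61504/41]
   → D = (910/41, -1199/41)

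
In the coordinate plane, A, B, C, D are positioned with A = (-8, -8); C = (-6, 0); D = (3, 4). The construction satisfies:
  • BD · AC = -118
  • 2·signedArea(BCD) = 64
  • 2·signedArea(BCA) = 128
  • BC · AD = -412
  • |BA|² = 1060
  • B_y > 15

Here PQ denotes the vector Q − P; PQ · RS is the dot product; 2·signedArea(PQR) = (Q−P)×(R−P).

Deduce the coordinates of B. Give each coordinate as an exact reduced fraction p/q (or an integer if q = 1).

1. B_x = 14  [2·signedArea(BCA) = 128 ∩ 2·signedArea(BCD) = 64]
2. B_y = 16  [2·signedArea(BCA) = 128 ∩ 2·signedArea(BCD) = 64]
   → B = (14, 16)

B = (14, 16)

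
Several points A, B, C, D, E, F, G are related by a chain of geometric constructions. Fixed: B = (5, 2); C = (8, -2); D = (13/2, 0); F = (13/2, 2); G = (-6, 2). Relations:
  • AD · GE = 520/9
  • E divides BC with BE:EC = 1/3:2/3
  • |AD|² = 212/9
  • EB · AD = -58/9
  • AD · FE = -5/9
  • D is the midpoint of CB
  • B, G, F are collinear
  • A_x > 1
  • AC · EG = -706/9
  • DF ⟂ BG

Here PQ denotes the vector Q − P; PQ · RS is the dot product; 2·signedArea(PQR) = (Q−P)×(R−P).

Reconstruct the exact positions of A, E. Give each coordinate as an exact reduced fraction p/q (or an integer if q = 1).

1. E_x = 6  [E divides BC with BE:EC = 1/3:2/3]
2. E_y = 2/3  [E divides BC with BE:EC = 1/3:2/3]
   → E = (6, 2/3)
3. A_x = 11/6  [AD · GE = 520/9 ∩ AD · FE = -5/9]
4. A_y = 4/3  [AD · GE = 520/9 ∩ AD · FE = -5/9]
   → A = (11/6, 4/3)

A = (11/6, 4/3)
E = (6, 2/3)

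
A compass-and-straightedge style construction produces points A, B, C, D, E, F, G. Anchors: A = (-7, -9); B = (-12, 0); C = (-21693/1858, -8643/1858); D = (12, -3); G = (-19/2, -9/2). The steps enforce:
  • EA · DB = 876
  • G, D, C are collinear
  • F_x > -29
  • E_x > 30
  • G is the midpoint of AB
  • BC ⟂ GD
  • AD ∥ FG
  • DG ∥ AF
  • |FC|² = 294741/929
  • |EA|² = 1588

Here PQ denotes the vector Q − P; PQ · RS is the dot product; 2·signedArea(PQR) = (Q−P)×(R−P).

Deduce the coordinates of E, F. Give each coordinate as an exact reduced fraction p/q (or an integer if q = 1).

1. E_x = 31  [line 24·x + -3·y + -735 = 0 ∩ |EA|² = 1588]
2. E_y = 3  [line 24·x + -3·y + -735 = 0 ∩ |EA|² = 1588]
   → E = (31, 3)
3. F_x = -57/2  [AD ∥ FG ∩ DG ∥ AF]
4. F_y = -21/2  [AD ∥ FG ∩ DG ∥ AF]
   → F = (-57/2, -21/2)

E = (31, 3)
F = (-57/2, -21/2)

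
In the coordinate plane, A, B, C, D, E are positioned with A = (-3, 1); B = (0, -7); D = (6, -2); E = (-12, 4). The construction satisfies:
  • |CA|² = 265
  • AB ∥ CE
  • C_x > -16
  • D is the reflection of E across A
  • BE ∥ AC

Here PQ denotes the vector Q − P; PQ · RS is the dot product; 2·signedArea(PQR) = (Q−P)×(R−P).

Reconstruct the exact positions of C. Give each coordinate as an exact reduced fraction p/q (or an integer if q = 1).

C = (-15, 12)

1. C_x = -15  [AB ∥ CE ∩ BE ∥ AC]
2. C_y = 12  [AB ∥ CE ∩ BE ∥ AC]
   → C = (-15, 12)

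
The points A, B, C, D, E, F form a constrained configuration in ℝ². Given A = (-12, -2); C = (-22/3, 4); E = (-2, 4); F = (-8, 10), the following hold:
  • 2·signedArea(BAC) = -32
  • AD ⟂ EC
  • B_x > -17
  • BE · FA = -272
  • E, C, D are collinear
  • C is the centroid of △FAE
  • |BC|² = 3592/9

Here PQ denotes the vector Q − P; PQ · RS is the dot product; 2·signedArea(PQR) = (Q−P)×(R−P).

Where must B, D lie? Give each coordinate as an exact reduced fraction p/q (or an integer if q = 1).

1. B_x = -16  [BE · FA = -272 ∩ 2·signedArea(BAC) = -32]
2. B_y = -14  [BE · FA = -272 ∩ 2·signedArea(BAC) = -32]
   → B = (-16, -14)
3. D_x = -12  [E, C, D are collinear ∩ AD ⟂ EC]
4. D_y = 4  [E, C, D are collinear ∩ AD ⟂ EC]
   → D = (-12, 4)

B = (-16, -14)
D = (-12, 4)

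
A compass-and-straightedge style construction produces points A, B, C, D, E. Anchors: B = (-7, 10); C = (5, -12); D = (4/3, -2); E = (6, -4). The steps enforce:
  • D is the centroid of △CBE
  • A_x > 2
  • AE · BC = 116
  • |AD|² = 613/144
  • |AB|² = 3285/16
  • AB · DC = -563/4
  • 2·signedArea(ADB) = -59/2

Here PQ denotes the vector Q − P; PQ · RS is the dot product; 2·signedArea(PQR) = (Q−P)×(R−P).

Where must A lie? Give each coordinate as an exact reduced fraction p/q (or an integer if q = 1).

1. A_x = 11/4  [2·signedArea(ADB) = -59/2 ∩ AE · BC = 116]
2. A_y = -1/2  [2·signedArea(ADB) = -59/2 ∩ AE · BC = 116]
   → A = (11/4, -1/2)

A = (11/4, -1/2)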